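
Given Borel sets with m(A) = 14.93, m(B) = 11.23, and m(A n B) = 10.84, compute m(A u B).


By inclusion-exclusion: m(A u B) = m(A) + m(B) - m(A n B)
= 14.93 + 11.23 - 10.84
= 15.32


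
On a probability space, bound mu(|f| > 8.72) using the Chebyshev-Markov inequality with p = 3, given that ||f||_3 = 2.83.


Chebyshev/Markov inequality: mu(|f| > eps) <= (||f||_p / eps)^p
Step 1: ||f||_3 / eps = 2.83 / 8.72 = 0.324541
Step 2: Raise to power p = 3:
  (0.324541)^3 = 0.034183
Step 3: Therefore mu(|f| > 8.72) <= 0.034183


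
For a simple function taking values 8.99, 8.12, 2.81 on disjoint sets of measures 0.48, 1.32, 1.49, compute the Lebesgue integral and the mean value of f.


Step 1: Integral = sum(value_i * measure_i)
= 8.99*0.48 + 8.12*1.32 + 2.81*1.49
= 4.3152 + 10.7184 + 4.1869
= 19.2205
Step 2: Total measure of domain = 0.48 + 1.32 + 1.49 = 3.29
Step 3: Average value = 19.2205 / 3.29 = 5.842097


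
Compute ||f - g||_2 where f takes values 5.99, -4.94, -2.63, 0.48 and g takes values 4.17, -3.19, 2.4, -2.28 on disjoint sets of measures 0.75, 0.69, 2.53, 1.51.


Step 1: Compute differences f_i - g_i:
  5.99 - 4.17 = 1.82
  -4.94 - -3.19 = -1.75
  -2.63 - 2.4 = -5.03
  0.48 - -2.28 = 2.76
Step 2: Compute |diff|^2 * measure for each set:
  |1.82|^2 * 0.75 = 3.3124 * 0.75 = 2.4843
  |-1.75|^2 * 0.69 = 3.0625 * 0.69 = 2.113125
  |-5.03|^2 * 2.53 = 25.3009 * 2.53 = 64.011277
  |2.76|^2 * 1.51 = 7.6176 * 1.51 = 11.502576
Step 3: Sum = 80.111278
Step 4: ||f-g||_2 = (80.111278)^(1/2) = 8.95049


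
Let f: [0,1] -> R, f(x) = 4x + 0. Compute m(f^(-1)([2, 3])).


f^(-1)([2, 3]) = {x : 2 <= 4x + 0 <= 3}
Solving: (2 - 0)/4 <= x <= (3 - 0)/4
= [0.5, 0.75]
Intersecting with [0,1]: [0.5, 0.75]
Measure = 0.75 - 0.5 = 0.25


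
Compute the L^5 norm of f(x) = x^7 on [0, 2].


Step 1: ||f||_5 = (integral_0^2 |x^7|^5 dx)^(1/5)
     = (integral_0^2 x^35 dx)^(1/5)
Step 2: integral_0^2 x^35 dx = [x^36/(36)] from 0 to 2 = 2^36/36
     = 68719476736/36 = 1.908874e+09
Step 3: ||f||_5 = (1.908874e+09)^(1/5) = 71.805129


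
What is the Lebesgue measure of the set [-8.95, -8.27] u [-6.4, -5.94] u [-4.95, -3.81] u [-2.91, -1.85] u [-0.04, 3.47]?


For pairwise disjoint intervals, m(union) = sum of lengths.
= (-8.27 - -8.95) + (-5.94 - -6.4) + (-3.81 - -4.95) + (-1.85 - -2.91) + (3.47 - -0.04)
= 0.68 + 0.46 + 1.14 + 1.06 + 3.51
= 6.85


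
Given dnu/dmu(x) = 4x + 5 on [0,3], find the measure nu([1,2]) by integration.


nu(A) = integral_A (dnu/dmu) dmu = integral_1^2 (4x + 5) dx
Step 1: Antiderivative F(x) = (4/2)x^2 + 5x
Step 2: F(2) = (4/2)*2^2 + 5*2 = 8 + 10 = 18
Step 3: F(1) = (4/2)*1^2 + 5*1 = 2 + 5 = 7
Step 4: nu([1,2]) = F(2) - F(1) = 18 - 7 = 11


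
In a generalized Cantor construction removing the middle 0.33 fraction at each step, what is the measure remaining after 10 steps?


Step 1: At each step, fraction remaining = 1 - 0.33 = 0.67
Step 2: After 10 steps, measure = (0.67)^10
Result = 0.018228


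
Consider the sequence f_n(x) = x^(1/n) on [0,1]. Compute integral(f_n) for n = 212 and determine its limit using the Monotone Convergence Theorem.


At n = 212: f_212(x) = x^(1/212).
Step 1: integral(x^(1/212), 0, 1) = [x^(1/212+1) / (1/212+1)] from 0 to 1
     = 1 / (1/212 + 1) = 1 / ((212+1)/212) = 212/(212+1)
     = 212/213 = 0.995305
Step 2: As n -> infinity, f_n(x) = x^(1/n) -> 1 for x in (0,1], and f_n is increasing in n.
By MCT, lim_n integral(f_n) = integral(lim_n f_n) = integral(1, 0, 1) = 1.
Step 3: Verify convergence: 212/213 = 0.995305 -> 1


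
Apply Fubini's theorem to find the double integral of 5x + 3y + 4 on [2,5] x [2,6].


By Fubini, integrate in x first, then y.
Step 1: Fix y, integrate over x in [2,5]:
  integral(5x + 3y + 4, x=2..5)
  = 5*(5^2 - 2^2)/2 + (3y + 4)*(5 - 2)
  = 52.5 + (3y + 4)*3
  = 52.5 + 9y + 12
  = 64.5 + 9y
Step 2: Integrate over y in [2,6]:
  integral(64.5 + 9y, y=2..6)
  = 64.5*4 + 9*(6^2 - 2^2)/2
  = 258 + 144
  = 402


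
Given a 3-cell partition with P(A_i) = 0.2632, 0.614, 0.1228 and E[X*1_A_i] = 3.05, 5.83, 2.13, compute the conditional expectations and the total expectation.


For each cell A_i: E[X|A_i] = E[X*1_A_i] / P(A_i)
Step 1: E[X|A_1] = 3.05 / 0.2632 = 11.588146
Step 2: E[X|A_2] = 5.83 / 0.614 = 9.495114
Step 3: E[X|A_3] = 2.13 / 0.1228 = 17.345277
Verification: E[X] = sum E[X*1_A_i] = 3.05 + 5.83 + 2.13 = 11.01


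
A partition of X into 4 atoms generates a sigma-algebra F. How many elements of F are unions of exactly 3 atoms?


Each element of F is a union of some subset of the 4 atoms.
Elements that are unions of exactly 3 atoms correspond to 3-element subsets of the 4 atoms.
Count = C(4, 3) = 4! / (3! * 1!) = 4.


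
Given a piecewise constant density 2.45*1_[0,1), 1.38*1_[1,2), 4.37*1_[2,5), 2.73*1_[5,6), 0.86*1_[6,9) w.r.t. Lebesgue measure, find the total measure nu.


Integrate each piece of the Radon-Nikodym derivative:
Step 1: integral_0^1 2.45 dx = 2.45*(1-0) = 2.45*1 = 2.45
Step 2: integral_1^2 1.38 dx = 1.38*(2-1) = 1.38*1 = 1.38
Step 3: integral_2^5 4.37 dx = 4.37*(5-2) = 4.37*3 = 13.11
Step 4: integral_5^6 2.73 dx = 2.73*(6-5) = 2.73*1 = 2.73
Step 5: integral_6^9 0.86 dx = 0.86*(9-6) = 0.86*3 = 2.58
Total: 2.45 + 1.38 + 13.11 + 2.73 + 2.58 = 22.25


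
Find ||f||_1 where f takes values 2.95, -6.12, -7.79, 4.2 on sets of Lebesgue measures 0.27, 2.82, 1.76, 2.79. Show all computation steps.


Step 1: Compute |f_i|^1 for each value:
  |2.95|^1 = 2.95
  |-6.12|^1 = 6.12
  |-7.79|^1 = 7.79
  |4.2|^1 = 4.2
Step 2: Multiply by measures and sum:
  2.95 * 0.27 = 0.7965
  6.12 * 2.82 = 17.2584
  7.79 * 1.76 = 13.7104
  4.2 * 2.79 = 11.718
Sum = 0.7965 + 17.2584 + 13.7104 + 11.718 = 43.4833
Step 3: Take the p-th root:
||f||_1 = (43.4833)^(1/1) = 43.4833


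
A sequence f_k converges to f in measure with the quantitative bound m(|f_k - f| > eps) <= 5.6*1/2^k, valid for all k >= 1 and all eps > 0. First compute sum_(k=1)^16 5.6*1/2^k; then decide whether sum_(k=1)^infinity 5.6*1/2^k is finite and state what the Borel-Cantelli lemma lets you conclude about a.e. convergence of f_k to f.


Step 1: List the terms 5.6*1/2^k for k = 1 to 16:
  k=1: 2.8
  k=2: 1.4
  k=3: 0.7
  k=4: 0.35
  k=5: 0.175
  k=6: 0.0875
  k=7: 0.04375
  k=8: 0.021875
  k=9: 0.010937
  k=10: 0.005469
  k=11: 0.002734
  k=12: 0.001367
  k=13: 6.835937e-04
  k=14: 3.417969e-04
  k=15: 1.708984e-04
  k=16: 8.544922e-05
Step 2: Partial sum = 2.8 + 1.4 + 0.7 + 0.35 + 0.175 + 0.0875 + 0.04375 + 0.021875 + 0.010937 + 0.005469 + 0.002734 + 0.001367 + 6.835937e-04 + 3.417969e-04 + 1.708984e-04 + 8.544922e-05
     = 5.599915
Step 3: The full series sum_(k>=1) 5.6*1/2^k converges (geometric series with ratio 1/2 < 1; a constant multiple of a convergent series converges).
Step 4: Fix eps > 0. Since sum_k m(|f_k - f| > eps) < infinity, the Borel-Cantelli lemma gives
        m(limsup_k {|f_k - f| > eps}) = 0, i.e. for a.e. x, |f_k(x) - f(x)| <= eps for all large k.
        Applying this with eps = 1/j for j = 1, 2, ... and intersecting the countably many full-measure sets,
        for a.e. x we get limsup_k |f_k(x) - f(x)| <= 1/j for every j, hence f_k -> f almost everywhere.
Conclusion: series converges; Borel-Cantelli yields f_k -> f a.e.


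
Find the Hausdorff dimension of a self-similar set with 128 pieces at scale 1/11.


For a self-similar set with N copies scaled by 1/r:
dim_H = log(N)/log(r) = log(128)/log(11)
= 4.85203/2.397895
= 2.023454


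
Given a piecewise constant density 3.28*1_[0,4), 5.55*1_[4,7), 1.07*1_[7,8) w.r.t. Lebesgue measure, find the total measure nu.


Integrate each piece of the Radon-Nikodym derivative:
Step 1: integral_0^4 3.28 dx = 3.28*(4-0) = 3.28*4 = 13.12
Step 2: integral_4^7 5.55 dx = 5.55*(7-4) = 5.55*3 = 16.65
Step 3: integral_7^8 1.07 dx = 1.07*(8-7) = 1.07*1 = 1.07
Total: 13.12 + 16.65 + 1.07 = 30.84


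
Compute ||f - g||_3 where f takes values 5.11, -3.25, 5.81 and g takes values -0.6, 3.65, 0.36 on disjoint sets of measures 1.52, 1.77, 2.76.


Step 1: Compute differences f_i - g_i:
  5.11 - -0.6 = 5.71
  -3.25 - 3.65 = -6.9
  5.81 - 0.36 = 5.45
Step 2: Compute |diff|^3 * measure for each set:
  |5.71|^3 * 1.52 = 186.169411 * 1.52 = 282.977505
  |-6.9|^3 * 1.77 = 328.509 * 1.77 = 581.46093
  |5.45|^3 * 2.76 = 161.878625 * 2.76 = 446.785005
Step 3: Sum = 1311.22344
Step 4: ||f-g||_3 = (1311.22344)^(1/3) = 10.945247


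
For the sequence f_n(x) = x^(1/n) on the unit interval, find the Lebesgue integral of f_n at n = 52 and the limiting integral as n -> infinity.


At n = 52: f_52(x) = x^(1/52).
Step 1: integral(x^(1/52), 0, 1) = [x^(1/52+1) / (1/52+1)] from 0 to 1
     = 1 / (1/52 + 1) = 1 / ((52+1)/52) = 52/(52+1)
     = 52/53 = 0.981132
Step 2: As n -> infinity, f_n(x) = x^(1/n) -> 1 for x in (0,1], and f_n is increasing in n.
By MCT, lim_n integral(f_n) = integral(lim_n f_n) = integral(1, 0, 1) = 1.
Step 3: Verify convergence: 52/53 = 0.981132 -> 1


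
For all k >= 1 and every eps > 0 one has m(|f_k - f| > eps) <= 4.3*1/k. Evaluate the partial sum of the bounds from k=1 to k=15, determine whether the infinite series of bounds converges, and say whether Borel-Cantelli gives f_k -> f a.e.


Step 1: List the terms 4.3*1/k for k = 1 to 15:
  k=1: 4.3
  k=2: 2.15
  k=3: 1.433333
  k=4: 1.075
  k=5: 0.86
  k=6: 0.716667
  k=7: 0.614286
  k=8: 0.5375
  k=9: 0.477778
  k=10: 0.43
  k=11: 0.390909
  k=12: 0.358333
  k=13: 0.330769
  k=14: 0.307143
  k=15: 0.286667
Step 2: Partial sum = 4.3 + 2.15 + 1.433333 + 1.075 + 0.86 + 0.716667 + 0.614286 + 0.5375 + 0.477778 + 0.43 + 0.390909 + 0.358333 + 0.330769 + 0.307143 + 0.286667
     = 14.268385
Step 3: The full series sum_(k>=1) 4.3*1/k diverges (harmonic series, p = 1; a nonzero constant multiple of a divergent series diverges).
Step 4: The (first) Borel-Cantelli lemma requires a summable sequence of measures, so it does not apply here;
        from this bound alone no conclusion about a.e. convergence can be drawn (convergence in measure still
        gives an a.e.-convergent subsequence, but not a.e. convergence of the whole sequence).
Conclusion: series diverges; Borel-Cantelli is inconclusive about a.e. convergence of f_k.


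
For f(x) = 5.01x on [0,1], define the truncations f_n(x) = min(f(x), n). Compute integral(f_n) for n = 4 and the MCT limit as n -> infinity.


f(x) = 5.01x on [0,1]; f_n(x) = min(5.01x, n). At n = 4:
Step 1: f(x) reaches 4 at x = 4/5.01 = 0.798403
Step 2: integral(f_4) = integral(5.01x, 0, 0.798403) + integral(4, 0.798403, 1)
       = 5.01*0.798403^2/2 + 4*(1 - 0.798403)
       = 1.596806 + 0.806387
       = 2.403194
Step 3: As n -> infinity, f_n increases to f, so by MCT integral(f_n) -> integral(f) = 5.01/2 = 2.505.
Convergence: integral(f_4) = 2.403194 -> 2.505 as n -> infinity


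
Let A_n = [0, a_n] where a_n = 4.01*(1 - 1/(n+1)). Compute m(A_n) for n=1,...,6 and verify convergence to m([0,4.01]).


By continuity of measure from below: if A_n increases to A, then m(A_n) -> m(A).
Here A = [0, 4.01], so m(A) = 4.01
Step 1: a_1 = 4.01*(1 - 1/2) = 2.005, m(A_1) = 2.005
Step 2: a_2 = 4.01*(1 - 1/3) = 2.6733, m(A_2) = 2.6733
Step 3: a_3 = 4.01*(1 - 1/4) = 3.0075, m(A_3) = 3.0075
Step 4: a_4 = 4.01*(1 - 1/5) = 3.208, m(A_4) = 3.208
Step 5: a_5 = 4.01*(1 - 1/6) = 3.3417, m(A_5) = 3.3417
Step 6: a_6 = 4.01*(1 - 1/7) = 3.4371, m(A_6) = 3.4371
Limit: m(A_n) -> m([0,4.01]) = 4.01


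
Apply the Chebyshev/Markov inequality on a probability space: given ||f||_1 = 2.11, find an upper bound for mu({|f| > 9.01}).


Chebyshev/Markov inequality: mu(|f| > eps) <= (||f||_p / eps)^p
Step 1: ||f||_1 / eps = 2.11 / 9.01 = 0.234184
Step 2: Raise to power p = 1:
  (0.234184)^1 = 0.234184
Step 3: Therefore mu(|f| > 9.01) <= 0.234184


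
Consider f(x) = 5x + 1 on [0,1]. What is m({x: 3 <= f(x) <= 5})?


f^(-1)([3, 5]) = {x : 3 <= 5x + 1 <= 5}
Solving: (3 - 1)/5 <= x <= (5 - 1)/5
= [0.4, 0.8]
Intersecting with [0,1]: [0.4, 0.8]
Measure = 0.8 - 0.4 = 0.4


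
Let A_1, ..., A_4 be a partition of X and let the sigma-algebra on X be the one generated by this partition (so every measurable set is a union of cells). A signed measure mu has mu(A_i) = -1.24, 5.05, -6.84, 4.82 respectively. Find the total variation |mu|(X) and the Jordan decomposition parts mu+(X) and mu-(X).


Step 1: Every measurable set is a union of atoms (the cells / points), so a Hahn decomposition is
  obtained by grouping atoms by sign: P = union of atoms with mu > 0, N = union of the remaining atoms.
  Atoms in P (indices): 2, 4;  atoms in N (indices): 1, 3
  Positive values: 5.05, 4.82
  Negative values: -1.24, -6.84
Step 2: mu+(X) = mu(P) = sum of positive atom values = 9.87
Step 3: mu-(X) = -mu(N) = sum of |negative atom values| = 8.08
Step 4: |mu|(X) = mu+(X) + mu-(X) = 9.87 + 8.08 = 17.95


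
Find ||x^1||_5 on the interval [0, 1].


Step 1: ||f||_5 = (integral_0^1 |x^1|^5 dx)^(1/5)
     = (integral_0^1 x^5 dx)^(1/5)
Step 2: integral_0^1 x^5 dx = [x^6/(6)] from 0 to 1 = 1^6/6
     = 1/6 = 0.166667
Step 3: ||f||_5 = (0.166667)^(1/5) = 0.698827


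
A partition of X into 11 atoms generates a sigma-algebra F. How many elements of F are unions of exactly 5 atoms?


Each element of F is a union of some subset of the 11 atoms.
Elements that are unions of exactly 5 atoms correspond to 5-element subsets of the 11 atoms.
Count = C(11, 5) = 11! / (5! * 6!) = 462.


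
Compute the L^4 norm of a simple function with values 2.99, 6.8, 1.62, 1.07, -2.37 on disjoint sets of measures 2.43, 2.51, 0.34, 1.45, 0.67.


Step 1: Compute |f_i|^4 for each value:
  |2.99|^4 = 79.925388
  |6.8|^4 = 2138.1376
  |1.62|^4 = 6.887475
  |1.07|^4 = 1.310796
  |-2.37|^4 = 31.549566
Step 2: Multiply by measures and sum:
  79.925388 * 2.43 = 194.218693
  2138.1376 * 2.51 = 5366.725376
  6.887475 * 0.34 = 2.341742
  1.310796 * 1.45 = 1.900654
  31.549566 * 0.67 = 21.138209
Sum = 194.218693 + 5366.725376 + 2.341742 + 1.900654 + 21.138209 = 5586.324674
Step 3: Take the p-th root:
||f||_4 = (5586.324674)^(1/4) = 8.645329


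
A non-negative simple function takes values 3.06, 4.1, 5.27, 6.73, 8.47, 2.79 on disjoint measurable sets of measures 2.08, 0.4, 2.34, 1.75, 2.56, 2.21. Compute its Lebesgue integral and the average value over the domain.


Step 1: Integral = sum(value_i * measure_i)
= 3.06*2.08 + 4.1*0.4 + 5.27*2.34 + 6.73*1.75 + 8.47*2.56 + 2.79*2.21
= 6.3648 + 1.64 + 12.3318 + 11.7775 + 21.6832 + 6.1659
= 59.9632
Step 2: Total measure of domain = 2.08 + 0.4 + 2.34 + 1.75 + 2.56 + 2.21 = 11.34
Step 3: Average value = 59.9632 / 11.34 = 5.28776


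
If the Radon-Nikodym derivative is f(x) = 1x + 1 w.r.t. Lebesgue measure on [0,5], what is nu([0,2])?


nu(A) = integral_A (dnu/dmu) dmu = integral_0^2 (1x + 1) dx
Step 1: Antiderivative F(x) = (1/2)x^2 + 1x
Step 2: F(2) = (1/2)*2^2 + 1*2 = 2 + 2 = 4
Step 3: F(0) = (1/2)*0^2 + 1*0 = 0.0 + 0 = 0.0
Step 4: nu([0,2]) = F(2) - F(0) = 4 - 0.0 = 4


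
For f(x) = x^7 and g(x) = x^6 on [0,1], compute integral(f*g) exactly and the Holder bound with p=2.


Step 1: Exact integral of f*g = integral(x^13, 0, 1) = 1/14
     = 0.071429
Step 2: Holder bound with p=2, q=2:
  ||f||_p = (integral x^14 dx)^(1/2) = (1/15)^(1/2) = 0.258199
  ||g||_q = (integral x^12 dx)^(1/2) = (1/13)^(1/2) = 0.27735
Step 3: Holder bound = ||f||_p * ||g||_q = 0.258199 * 0.27735 = 0.071611
Verification: 0.071429 <= 0.071611 (Holder holds)


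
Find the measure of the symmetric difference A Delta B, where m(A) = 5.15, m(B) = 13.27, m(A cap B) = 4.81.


m(A Delta B) = m(A) + m(B) - 2*m(A n B)
= 5.15 + 13.27 - 2*4.81
= 5.15 + 13.27 - 9.62
= 8.8


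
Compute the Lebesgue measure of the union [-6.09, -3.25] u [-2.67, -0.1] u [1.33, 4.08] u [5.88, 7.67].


For pairwise disjoint intervals, m(union) = sum of lengths.
= (-3.25 - -6.09) + (-0.1 - -2.67) + (4.08 - 1.33) + (7.67 - 5.88)
= 2.84 + 2.57 + 2.75 + 1.79
= 9.95


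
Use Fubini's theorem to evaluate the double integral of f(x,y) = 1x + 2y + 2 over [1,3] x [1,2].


By Fubini, integrate in x first, then y.
Step 1: Fix y, integrate over x in [1,3]:
  integral(1x + 2y + 2, x=1..3)
  = 1*(3^2 - 1^2)/2 + (2y + 2)*(3 - 1)
  = 4 + (2y + 2)*2
  = 4 + 4y + 4
  = 8 + 4y
Step 2: Integrate over y in [1,2]:
  integral(8 + 4y, y=1..2)
  = 8*1 + 4*(2^2 - 1^2)/2
  = 8 + 6
  = 14


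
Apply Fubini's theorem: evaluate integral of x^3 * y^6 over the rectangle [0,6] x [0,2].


By Fubini's theorem, the double integral factors as a product of single integrals:
Step 1: integral_0^6 x^3 dx = [x^4/4] from 0 to 6
     = 6^4/4 = 324
Step 2: integral_0^2 y^6 dy = [y^7/7] from 0 to 2
     = 2^7/7 = 18.285714
Step 3: Double integral = 324 * 18.285714 = 5924.571429


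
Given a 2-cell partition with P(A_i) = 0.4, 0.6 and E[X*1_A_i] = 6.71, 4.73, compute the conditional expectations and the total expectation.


For each cell A_i: E[X|A_i] = E[X*1_A_i] / P(A_i)
Step 1: E[X|A_1] = 6.71 / 0.4 = 16.775
Step 2: E[X|A_2] = 4.73 / 0.6 = 7.883333
Verification: E[X] = sum E[X*1_A_i] = 6.71 + 4.73 = 11.44


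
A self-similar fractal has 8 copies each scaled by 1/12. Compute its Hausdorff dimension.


For a self-similar set with N copies scaled by 1/r:
dim_H = log(N)/log(r) = log(8)/log(12)
= 2.079442/2.484907
= 0.836829


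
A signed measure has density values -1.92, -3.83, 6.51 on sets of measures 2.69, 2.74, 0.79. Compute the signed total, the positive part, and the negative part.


Step 1: Compute signed measure on each set:
  Set 1: -1.92 * 2.69 = -5.1648
  Set 2: -3.83 * 2.74 = -10.4942
  Set 3: 6.51 * 0.79 = 5.1429
Step 2: Total signed measure = (-5.1648) + (-10.4942) + (5.1429)
     = -10.5161
Step 3: Positive part mu+(X) = sum of positive contributions = 5.1429
Step 4: Negative part mu-(X) = |sum of negative contributions| = 15.659


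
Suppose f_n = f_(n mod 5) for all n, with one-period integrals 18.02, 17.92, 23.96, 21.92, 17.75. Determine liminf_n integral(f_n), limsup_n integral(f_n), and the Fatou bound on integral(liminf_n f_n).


The sequence (integral(f_n)) is periodic with period 5, repeating the values 18.02, 17.92, 23.96, 21.92, 17.75 indefinitely.
Step 1: For a periodic sequence, every tail (a_m, a_(m+1), ...) contains all 5 period values infinitely often.
Step 2: Hence inf of every tail = min of the period values = min(18.02, 17.92, 23.96, 21.92, 17.75) = 17.75.
        liminf_n integral(f_n) = sup over m of (inf of tail from m) = 17.75.
Step 3: Similarly sup of every tail = max of the period values = 23.96.
        limsup_n integral(f_n) = 23.96.
Step 4: Fatou's lemma: integral(liminf_n f_n) <= liminf_n integral(f_n) = 17.75.
        So the integral of the pointwise liminf is at most 17.75.


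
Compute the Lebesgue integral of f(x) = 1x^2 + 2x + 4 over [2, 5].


The Lebesgue integral of a Riemann-integrable function agrees with the Riemann integral.
Antiderivative F(x) = (1/3)x^3 + (2/2)x^2 + 4x
F(5) = (1/3)*5^3 + (2/2)*5^2 + 4*5
     = (1/3)*125 + (2/2)*25 + 4*5
     = 41.666667 + 25 + 20
     = 86.666667
F(2) = 14.666667
Integral = F(5) - F(2) = 86.666667 - 14.666667 = 72


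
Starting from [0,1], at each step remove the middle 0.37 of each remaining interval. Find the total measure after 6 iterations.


Step 1: At each step, fraction remaining = 1 - 0.37 = 0.63
Step 2: After 6 steps, measure = (0.63)^6
Step 3: Computing the power step by step:
  After step 1: 0.63
  After step 2: 0.3969
  After step 3: 0.250047
  After step 4: 0.15753
  After step 5: 0.099244
  ...
Result = 0.062524


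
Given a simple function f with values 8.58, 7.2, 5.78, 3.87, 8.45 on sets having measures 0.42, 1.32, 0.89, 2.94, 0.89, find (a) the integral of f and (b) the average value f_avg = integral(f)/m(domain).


Step 1: Integral = sum(value_i * measure_i)
= 8.58*0.42 + 7.2*1.32 + 5.78*0.89 + 3.87*2.94 + 8.45*0.89
= 3.6036 + 9.504 + 5.1442 + 11.3778 + 7.5205
= 37.1501
Step 2: Total measure of domain = 0.42 + 1.32 + 0.89 + 2.94 + 0.89 = 6.46
Step 3: Average value = 37.1501 / 6.46 = 5.750789


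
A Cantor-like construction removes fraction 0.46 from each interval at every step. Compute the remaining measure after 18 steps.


Step 1: At each step, fraction remaining = 1 - 0.46 = 0.54
Step 2: After 18 steps, measure = (0.54)^18
Result = 1.524360e-05


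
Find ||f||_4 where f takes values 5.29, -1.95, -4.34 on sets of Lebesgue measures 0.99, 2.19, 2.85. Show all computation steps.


Step 1: Compute |f_i|^4 for each value:
  |5.29|^4 = 783.109853
  |-1.95|^4 = 14.459006
  |-4.34|^4 = 354.779827
Step 2: Multiply by measures and sum:
  783.109853 * 0.99 = 775.278754
  14.459006 * 2.19 = 31.665224
  354.779827 * 2.85 = 1011.122508
Sum = 775.278754 + 31.665224 + 1011.122508 = 1818.066486
Step 3: Take the p-th root:
||f||_4 = (1818.066486)^(1/4) = 6.529839


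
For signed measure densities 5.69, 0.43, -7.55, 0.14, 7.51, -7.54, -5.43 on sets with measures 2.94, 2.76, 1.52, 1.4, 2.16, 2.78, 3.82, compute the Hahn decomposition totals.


Step 1: Compute signed measure on each set:
  Set 1: 5.69 * 2.94 = 16.7286
  Set 2: 0.43 * 2.76 = 1.1868
  Set 3: -7.55 * 1.52 = -11.476
  Set 4: 0.14 * 1.4 = 0.196
  Set 5: 7.51 * 2.16 = 16.2216
  Set 6: -7.54 * 2.78 = -20.9612
  Set 7: -5.43 * 3.82 = -20.7426
Step 2: Total signed measure = (16.7286) + (1.1868) + (-11.476) + (0.196) + (16.2216) + (-20.9612) + (-20.7426)
     = -18.8468
Step 3: Positive part mu+(X) = sum of positive contributions = 34.333
Step 4: Negative part mu-(X) = |sum of negative contributions| = 53.1798


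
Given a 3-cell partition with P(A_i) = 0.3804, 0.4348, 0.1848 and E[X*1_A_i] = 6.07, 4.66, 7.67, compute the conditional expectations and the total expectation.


For each cell A_i: E[X|A_i] = E[X*1_A_i] / P(A_i)
Step 1: E[X|A_1] = 6.07 / 0.3804 = 15.956887
Step 2: E[X|A_2] = 4.66 / 0.4348 = 10.717571
Step 3: E[X|A_3] = 7.67 / 0.1848 = 41.504329
Verification: E[X] = sum E[X*1_A_i] = 6.07 + 4.66 + 7.67 = 18.4


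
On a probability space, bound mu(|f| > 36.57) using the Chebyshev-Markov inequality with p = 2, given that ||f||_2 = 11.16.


Chebyshev/Markov inequality: mu(|f| > eps) <= (||f||_p / eps)^p
Step 1: ||f||_2 / eps = 11.16 / 36.57 = 0.305168
Step 2: Raise to power p = 2:
  (0.305168)^2 = 0.093128
Step 3: Therefore mu(|f| > 36.57) <= 0.093128


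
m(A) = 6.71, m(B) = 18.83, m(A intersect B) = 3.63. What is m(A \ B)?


m(A \ B) = m(A) - m(A n B)
= 6.71 - 3.63
= 3.08


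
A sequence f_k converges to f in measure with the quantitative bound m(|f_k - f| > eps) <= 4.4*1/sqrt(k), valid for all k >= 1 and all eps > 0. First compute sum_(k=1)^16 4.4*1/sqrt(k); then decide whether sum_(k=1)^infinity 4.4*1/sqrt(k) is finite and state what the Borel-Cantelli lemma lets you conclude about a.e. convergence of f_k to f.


Step 1: List the terms 4.4*1/sqrt(k) for k = 1 to 16:
  k=1: 4.4
  k=2: 3.11127
  k=3: 2.540341
  k=4: 2.2
  k=5: 1.96774
  k=6: 1.796292
  k=7: 1.663044
  k=8: 1.555635
  k=9: 1.466667
  k=10: 1.391402
  k=11: 1.32665
  k=12: 1.270171
  k=13: 1.22034
  k=14: 1.175949
  k=15: 1.136075
  k=16: 1.1
Step 2: Partial sum = 4.4 + 3.11127 + 2.540341 + 2.2 + 1.96774 + 1.796292 + 1.663044 + 1.555635 + 1.466667 + 1.391402 + 1.32665 + 1.270171 + 1.22034 + 1.175949 + 1.136075 + 1.1
     = 29.321576
Step 3: The full series sum_(k>=1) 4.4*1/sqrt(k) diverges (p-series with p = 1/2 <= 1; a nonzero constant multiple of a divergent series diverges).
Step 4: The (first) Borel-Cantelli lemma requires a summable sequence of measures, so it does not apply here;
        from this bound alone no conclusion about a.e. convergence can be drawn (convergence in measure still
        gives an a.e.-convergent subsequence, but not a.e. convergence of the whole sequence).
Conclusion: series diverges; Borel-Cantelli is inconclusive about a.e. convergence of f_k.


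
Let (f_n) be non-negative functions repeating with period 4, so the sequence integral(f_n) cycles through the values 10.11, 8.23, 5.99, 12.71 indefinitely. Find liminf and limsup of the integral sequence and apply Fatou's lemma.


The sequence (integral(f_n)) is periodic with period 4, repeating the values 10.11, 8.23, 5.99, 12.71 indefinitely.
Step 1: For a periodic sequence, every tail (a_m, a_(m+1), ...) contains all 4 period values infinitely often.
Step 2: Hence inf of every tail = min of the period values = min(10.11, 8.23, 5.99, 12.71) = 5.99.
        liminf_n integral(f_n) = sup over m of (inf of tail from m) = 5.99.
Step 3: Similarly sup of every tail = max of the period values = 12.71.
        limsup_n integral(f_n) = 12.71.
Step 4: Fatou's lemma: integral(liminf_n f_n) <= liminf_n integral(f_n) = 5.99.
        So the integral of the pointwise liminf is at most 5.99.


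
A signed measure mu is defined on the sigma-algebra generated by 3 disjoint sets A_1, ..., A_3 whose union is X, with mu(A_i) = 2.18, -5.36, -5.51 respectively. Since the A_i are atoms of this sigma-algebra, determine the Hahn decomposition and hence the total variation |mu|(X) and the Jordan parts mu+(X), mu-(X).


Step 1: Every measurable set is a union of atoms (the cells / points), so a Hahn decomposition is
  obtained by grouping atoms by sign: P = union of atoms with mu > 0, N = union of the remaining atoms.
  Atoms in P (indices): 1;  atoms in N (indices): 2, 3
  Positive values: 2.18
  Negative values: -5.36, -5.51
Step 2: mu+(X) = mu(P) = sum of positive atom values = 2.18
Step 3: mu-(X) = -mu(N) = sum of |negative atom values| = 10.87
Step 4: |mu|(X) = mu+(X) + mu-(X) = 2.18 + 10.87 = 13.05


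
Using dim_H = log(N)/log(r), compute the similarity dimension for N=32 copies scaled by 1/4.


For a self-similar set with N copies scaled by 1/r:
dim_H = log(N)/log(r) = log(32)/log(4)
= 3.465736/1.386294
= 2.5


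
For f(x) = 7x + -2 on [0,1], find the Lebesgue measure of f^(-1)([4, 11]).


f^(-1)([4, 11]) = {x : 4 <= 7x + -2 <= 11}
Solving: (4 - -2)/7 <= x <= (11 - -2)/7
= [0.857143, 1.857143]
Intersecting with [0,1]: [0.857143, 1]
Measure = 1 - 0.857143 = 0.142857


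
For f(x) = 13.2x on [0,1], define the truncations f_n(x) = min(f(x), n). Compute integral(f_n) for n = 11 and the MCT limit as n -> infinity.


f(x) = 13.2x on [0,1]; f_n(x) = min(13.2x, n). At n = 11:
Step 1: f(x) reaches 11 at x = 11/13.2 = 0.833333
Step 2: integral(f_11) = integral(13.2x, 0, 0.833333) + integral(11, 0.833333, 1)
       = 13.2*0.833333^2/2 + 11*(1 - 0.833333)
       = 4.583333 + 1.833333
       = 6.416667
Step 3: As n -> infinity, f_n increases to f, so by MCT integral(f_n) -> integral(f) = 13.2/2 = 6.6.
Convergence: integral(f_11) = 6.416667 -> 6.6 as n -> infinity


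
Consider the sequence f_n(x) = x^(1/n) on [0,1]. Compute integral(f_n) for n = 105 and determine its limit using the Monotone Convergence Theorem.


At n = 105: f_105(x) = x^(1/105).
Step 1: integral(x^(1/105), 0, 1) = [x^(1/105+1) / (1/105+1)] from 0 to 1
     = 1 / (1/105 + 1) = 1 / ((105+1)/105) = 105/(105+1)
     = 105/106 = 0.990566
Step 2: As n -> infinity, f_n(x) = x^(1/n) -> 1 for x in (0,1], and f_n is increasing in n.
By MCT, lim_n integral(f_n) = integral(lim_n f_n) = integral(1, 0, 1) = 1.
Step 3: Verify convergence: 105/106 = 0.990566 -> 1


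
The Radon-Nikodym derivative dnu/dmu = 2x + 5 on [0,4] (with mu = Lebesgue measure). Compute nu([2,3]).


nu(A) = integral_A (dnu/dmu) dmu = integral_2^3 (2x + 5) dx
Step 1: Antiderivative F(x) = (2/2)x^2 + 5x
Step 2: F(3) = (2/2)*3^2 + 5*3 = 9 + 15 = 24
Step 3: F(2) = (2/2)*2^2 + 5*2 = 4 + 10 = 14
Step 4: nu([2,3]) = F(3) - F(2) = 24 - 14 = 10


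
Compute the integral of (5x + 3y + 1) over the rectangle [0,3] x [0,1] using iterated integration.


By Fubini, integrate in x first, then y.
Step 1: Fix y, integrate over x in [0,3]:
  integral(5x + 3y + 1, x=0..3)
  = 5*(3^2 - 0^2)/2 + (3y + 1)*(3 - 0)
  = 22.5 + (3y + 1)*3
  = 22.5 + 9y + 3
  = 25.5 + 9y
Step 2: Integrate over y in [0,1]:
  integral(25.5 + 9y, y=0..1)
  = 25.5*1 + 9*(1^2 - 0^2)/2
  = 25.5 + 4.5
  = 30


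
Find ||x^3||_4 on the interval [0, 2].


Step 1: ||f||_4 = (integral_0^2 |x^3|^4 dx)^(1/4)
     = (integral_0^2 x^12 dx)^(1/4)
Step 2: integral_0^2 x^12 dx = [x^13/(13)] from 0 to 2 = 2^13/13
     = 8192/13 = 630.153846
Step 3: ||f||_4 = (630.153846)^(1/4) = 5.010276


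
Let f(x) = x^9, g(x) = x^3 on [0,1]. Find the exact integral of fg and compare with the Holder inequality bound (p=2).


Step 1: Exact integral of f*g = integral(x^12, 0, 1) = 1/13
     = 0.076923
Step 2: Holder bound with p=2, q=2:
  ||f||_p = (integral x^18 dx)^(1/2) = (1/19)^(1/2) = 0.229416
  ||g||_q = (integral x^6 dx)^(1/2) = (1/7)^(1/2) = 0.377964
Step 3: Holder bound = ||f||_p * ||g||_q = 0.229416 * 0.377964 = 0.086711
Verification: 0.076923 <= 0.086711 (Holder holds)


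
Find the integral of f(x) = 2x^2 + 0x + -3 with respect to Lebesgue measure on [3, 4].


The Lebesgue integral of a Riemann-integrable function agrees with the Riemann integral.
Antiderivative F(x) = (2/3)x^3 + (0/2)x^2 + -3x
F(4) = (2/3)*4^3 + (0/2)*4^2 + -3*4
     = (2/3)*64 + (0/2)*16 + -3*4
     = 42.666667 + 0.0 + -12
     = 30.666667
F(3) = 9
Integral = F(4) - F(3) = 30.666667 - 9 = 21.666667


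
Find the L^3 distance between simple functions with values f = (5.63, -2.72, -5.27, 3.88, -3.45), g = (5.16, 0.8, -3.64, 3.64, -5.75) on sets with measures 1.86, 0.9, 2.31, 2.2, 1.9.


Step 1: Compute differences f_i - g_i:
  5.63 - 5.16 = 0.47
  -2.72 - 0.8 = -3.52
  -5.27 - -3.64 = -1.63
  3.88 - 3.64 = 0.24
  -3.45 - -5.75 = 2.3
Step 2: Compute |diff|^3 * measure for each set:
  |0.47|^3 * 1.86 = 0.103823 * 1.86 = 0.193111
  |-3.52|^3 * 0.9 = 43.614208 * 0.9 = 39.252787
  |-1.63|^3 * 2.31 = 4.330747 * 2.31 = 10.004026
  |0.24|^3 * 2.2 = 0.013824 * 2.2 = 0.030413
  |2.3|^3 * 1.9 = 12.167 * 1.9 = 23.1173
Step 3: Sum = 72.597636
Step 4: ||f-g||_3 = (72.597636)^(1/3) = 4.171646


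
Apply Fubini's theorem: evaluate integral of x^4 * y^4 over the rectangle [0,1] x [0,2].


By Fubini's theorem, the double integral factors as a product of single integrals:
Step 1: integral_0^1 x^4 dx = [x^5/5] from 0 to 1
     = 1^5/5 = 0.2
Step 2: integral_0^2 y^4 dy = [y^5/5] from 0 to 2
     = 2^5/5 = 6.4
Step 3: Double integral = 0.2 * 6.4 = 1.28


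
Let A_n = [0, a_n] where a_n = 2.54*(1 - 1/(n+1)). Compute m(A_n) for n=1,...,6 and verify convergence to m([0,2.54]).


By continuity of measure from below: if A_n increases to A, then m(A_n) -> m(A).
Here A = [0, 2.54], so m(A) = 2.54
Step 1: a_1 = 2.54*(1 - 1/2) = 1.27, m(A_1) = 1.27
Step 2: a_2 = 2.54*(1 - 1/3) = 1.6933, m(A_2) = 1.6933
Step 3: a_3 = 2.54*(1 - 1/4) = 1.905, m(A_3) = 1.905
Step 4: a_4 = 2.54*(1 - 1/5) = 2.032, m(A_4) = 2.032
Step 5: a_5 = 2.54*(1 - 1/6) = 2.1167, m(A_5) = 2.1167
Step 6: a_6 = 2.54*(1 - 1/7) = 2.1771, m(A_6) = 2.1771
Limit: m(A_n) -> m([0,2.54]) = 2.54


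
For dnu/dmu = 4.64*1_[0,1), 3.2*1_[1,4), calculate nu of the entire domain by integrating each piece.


Integrate each piece of the Radon-Nikodym derivative:
Step 1: integral_0^1 4.64 dx = 4.64*(1-0) = 4.64*1 = 4.64
Step 2: integral_1^4 3.2 dx = 3.2*(4-1) = 3.2*3 = 9.6
Total: 4.64 + 9.6 = 14.24


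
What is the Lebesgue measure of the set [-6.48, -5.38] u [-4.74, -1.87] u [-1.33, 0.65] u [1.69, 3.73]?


For pairwise disjoint intervals, m(union) = sum of lengths.
= (-5.38 - -6.48) + (-1.87 - -4.74) + (0.65 - -1.33) + (3.73 - 1.69)
= 1.1 + 2.87 + 1.98 + 2.04
= 7.99


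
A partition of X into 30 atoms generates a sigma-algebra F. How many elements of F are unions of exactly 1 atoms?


Each element of F is a union of some subset of the 30 atoms.
Elements that are unions of exactly 1 atoms correspond to 1-element subsets of the 30 atoms.
Count = C(30, 1) = 30! / (1! * 29!) = 30.


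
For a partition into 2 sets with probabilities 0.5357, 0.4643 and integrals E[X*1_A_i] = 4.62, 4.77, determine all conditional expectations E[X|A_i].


For each cell A_i: E[X|A_i] = E[X*1_A_i] / P(A_i)
Step 1: E[X|A_1] = 4.62 / 0.5357 = 8.62423
Step 2: E[X|A_2] = 4.77 / 0.4643 = 10.27353
Verification: E[X] = sum E[X*1_A_i] = 4.62 + 4.77 = 9.39


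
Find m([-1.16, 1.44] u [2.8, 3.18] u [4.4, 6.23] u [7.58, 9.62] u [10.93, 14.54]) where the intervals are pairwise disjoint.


For pairwise disjoint intervals, m(union) = sum of lengths.
= (1.44 - -1.16) + (3.18 - 2.8) + (6.23 - 4.4) + (9.62 - 7.58) + (14.54 - 10.93)
= 2.6 + 0.38 + 1.83 + 2.04 + 3.61
= 10.46


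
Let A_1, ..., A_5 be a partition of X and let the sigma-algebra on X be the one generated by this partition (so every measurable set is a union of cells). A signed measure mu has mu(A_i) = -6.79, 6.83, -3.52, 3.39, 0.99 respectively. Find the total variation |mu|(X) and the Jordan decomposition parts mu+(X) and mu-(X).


Step 1: Every measurable set is a union of atoms (the cells / points), so a Hahn decomposition is
  obtained by grouping atoms by sign: P = union of atoms with mu > 0, N = union of the remaining atoms.
  Atoms in P (indices): 2, 4, 5;  atoms in N (indices): 1, 3
  Positive values: 6.83, 3.39, 0.99
  Negative values: -6.79, -3.52
Step 2: mu+(X) = mu(P) = sum of positive atom values = 11.21
Step 3: mu-(X) = -mu(N) = sum of |negative atom values| = 10.31
Step 4: |mu|(X) = mu+(X) + mu-(X) = 11.21 + 10.31 = 21.52


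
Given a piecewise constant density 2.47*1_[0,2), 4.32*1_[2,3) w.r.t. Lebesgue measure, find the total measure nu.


Integrate each piece of the Radon-Nikodym derivative:
Step 1: integral_0^2 2.47 dx = 2.47*(2-0) = 2.47*2 = 4.94
Step 2: integral_2^3 4.32 dx = 4.32*(3-2) = 4.32*1 = 4.32
Total: 4.94 + 4.32 = 9.26


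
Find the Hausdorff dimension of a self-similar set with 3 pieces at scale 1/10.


For a self-similar set with N copies scaled by 1/r:
dim_H = log(N)/log(r) = log(3)/log(10)
= 1.098612/2.302585
= 0.477121


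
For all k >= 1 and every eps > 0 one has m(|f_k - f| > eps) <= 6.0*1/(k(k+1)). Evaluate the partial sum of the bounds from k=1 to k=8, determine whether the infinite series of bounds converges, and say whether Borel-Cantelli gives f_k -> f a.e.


Step 1: List the terms 6.0*1/(k(k+1)) for k = 1 to 8:
  k=1: 3
  k=2: 1
  k=3: 0.5
  k=4: 0.3
  k=5: 0.2
  k=6: 0.142857
  k=7: 0.107143
  k=8: 0.083333
Step 2: Partial sum = 3 + 1 + 0.5 + 0.3 + 0.2 + 0.142857 + 0.107143 + 0.083333
     = 5.333333
Step 3: The full series sum_(k>=1) 6.0*1/(k(k+1)) converges (telescoping series sum 1/(k(k+1)) = 1; a constant multiple of a convergent series converges).
Step 4: Fix eps > 0. Since sum_k m(|f_k - f| > eps) < infinity, the Borel-Cantelli lemma gives
        m(limsup_k {|f_k - f| > eps}) = 0, i.e. for a.e. x, |f_k(x) - f(x)| <= eps for all large k.
        Applying this with eps = 1/j for j = 1, 2, ... and intersecting the countably many full-measure sets,
        for a.e. x we get limsup_k |f_k(x) - f(x)| <= 1/j for every j, hence f_k -> f almost everywhere.
Conclusion: series converges; Borel-Cantelli yields f_k -> f a.e.


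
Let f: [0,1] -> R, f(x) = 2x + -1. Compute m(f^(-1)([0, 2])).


f^(-1)([0, 2]) = {x : 0 <= 2x + -1 <= 2}
Solving: (0 - -1)/2 <= x <= (2 - -1)/2
= [0.5, 1.5]
Intersecting with [0,1]: [0.5, 1]
Measure = 1 - 0.5 = 0.5


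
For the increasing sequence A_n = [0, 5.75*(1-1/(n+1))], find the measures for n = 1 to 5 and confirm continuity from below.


By continuity of measure from below: if A_n increases to A, then m(A_n) -> m(A).
Here A = [0, 5.75], so m(A) = 5.75
Step 1: a_1 = 5.75*(1 - 1/2) = 2.875, m(A_1) = 2.875
Step 2: a_2 = 5.75*(1 - 1/3) = 3.8333, m(A_2) = 3.8333
Step 3: a_3 = 5.75*(1 - 1/4) = 4.3125, m(A_3) = 4.3125
Step 4: a_4 = 5.75*(1 - 1/5) = 4.6, m(A_4) = 4.6
Step 5: a_5 = 5.75*(1 - 1/6) = 4.7917, m(A_5) = 4.7917
Limit: m(A_n) -> m([0,5.75]) = 5.75


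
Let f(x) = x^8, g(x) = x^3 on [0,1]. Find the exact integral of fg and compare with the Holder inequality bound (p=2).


Step 1: Exact integral of f*g = integral(x^11, 0, 1) = 1/12
     = 0.083333
Step 2: Holder bound with p=2, q=2:
  ||f||_p = (integral x^16 dx)^(1/2) = (1/17)^(1/2) = 0.242536
  ||g||_q = (integral x^6 dx)^(1/2) = (1/7)^(1/2) = 0.377964
Step 3: Holder bound = ||f||_p * ||g||_q = 0.242536 * 0.377964 = 0.09167
Verification: 0.083333 <= 0.09167 (Holder holds)


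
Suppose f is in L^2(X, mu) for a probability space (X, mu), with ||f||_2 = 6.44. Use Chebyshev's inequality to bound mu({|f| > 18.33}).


Chebyshev/Markov inequality: mu(|f| > eps) <= (||f||_p / eps)^p
Step 1: ||f||_2 / eps = 6.44 / 18.33 = 0.351337
Step 2: Raise to power p = 2:
  (0.351337)^2 = 0.123437
Step 3: Therefore mu(|f| > 18.33) <= 0.123437


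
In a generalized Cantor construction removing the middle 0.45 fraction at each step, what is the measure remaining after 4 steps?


Step 1: At each step, fraction remaining = 1 - 0.45 = 0.55
Step 2: After 4 steps, measure = (0.55)^4
Step 3: Computing the power step by step:
  After step 1: 0.55
  After step 2: 0.3025
  After step 3: 0.166375
  After step 4: 0.091506
Result = 0.091506


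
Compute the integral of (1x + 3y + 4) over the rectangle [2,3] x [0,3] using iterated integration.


By Fubini, integrate in x first, then y.
Step 1: Fix y, integrate over x in [2,3]:
  integral(1x + 3y + 4, x=2..3)
  = 1*(3^2 - 2^2)/2 + (3y + 4)*(3 - 2)
  = 2.5 + (3y + 4)*1
  = 2.5 + 3y + 4
  = 6.5 + 3y
Step 2: Integrate over y in [0,3]:
  integral(6.5 + 3y, y=0..3)
  = 6.5*3 + 3*(3^2 - 0^2)/2
  = 19.5 + 13.5
  = 33


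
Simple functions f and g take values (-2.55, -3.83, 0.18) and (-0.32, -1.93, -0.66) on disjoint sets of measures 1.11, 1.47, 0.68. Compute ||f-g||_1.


Step 1: Compute differences f_i - g_i:
  -2.55 - -0.32 = -2.23
  -3.83 - -1.93 = -1.9
  0.18 - -0.66 = 0.84
Step 2: Compute |diff|^1 * measure for each set:
  |-2.23|^1 * 1.11 = 2.23 * 1.11 = 2.4753
  |-1.9|^1 * 1.47 = 1.9 * 1.47 = 2.793
  |0.84|^1 * 0.68 = 0.84 * 0.68 = 0.5712
Step 3: Sum = 5.8395
Step 4: ||f-g||_1 = (5.8395)^(1/1) = 5.8395


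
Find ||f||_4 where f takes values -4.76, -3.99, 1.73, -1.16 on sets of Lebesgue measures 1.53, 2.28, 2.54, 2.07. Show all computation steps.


Step 1: Compute |f_i|^4 for each value:
  |-4.76|^4 = 513.366838
  |-3.99|^4 = 253.449584
  |1.73|^4 = 8.95745
  |-1.16|^4 = 1.810639
Step 2: Multiply by measures and sum:
  513.366838 * 1.53 = 785.451262
  253.449584 * 2.28 = 577.865052
  8.95745 * 2.54 = 22.751924
  1.810639 * 2.07 = 3.748023
Sum = 785.451262 + 577.865052 + 22.751924 + 3.748023 = 1389.816261
Step 3: Take the p-th root:
||f||_4 = (1389.816261)^(1/4) = 6.105755


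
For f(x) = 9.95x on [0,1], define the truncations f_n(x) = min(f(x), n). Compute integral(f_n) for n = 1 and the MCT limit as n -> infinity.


f(x) = 9.95x on [0,1]; f_n(x) = min(9.95x, n). At n = 1:
Step 1: f(x) reaches 1 at x = 1/9.95 = 0.100503
Step 2: integral(f_1) = integral(9.95x, 0, 0.100503) + integral(1, 0.100503, 1)
       = 9.95*0.100503^2/2 + 1*(1 - 0.100503)
       = 0.050251 + 0.899497
       = 0.949749
Step 3: As n -> infinity, f_n increases to f, so by MCT integral(f_n) -> integral(f) = 9.95/2 = 4.975.
Convergence: integral(f_1) = 0.949749 -> 4.975 as n -> infinity


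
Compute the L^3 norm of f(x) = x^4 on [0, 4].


Step 1: ||f||_3 = (integral_0^4 |x^4|^3 dx)^(1/3)
     = (integral_0^4 x^12 dx)^(1/3)
Step 2: integral_0^4 x^12 dx = [x^13/(13)] from 0 to 4 = 4^13/13
     = 67108864/13 = 5.162220e+06
Step 3: ||f||_3 = (5.162220e+06)^(1/3) = 172.827234


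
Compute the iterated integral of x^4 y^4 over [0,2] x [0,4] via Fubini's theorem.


By Fubini's theorem, the double integral factors as a product of single integrals:
Step 1: integral_0^2 x^4 dx = [x^5/5] from 0 to 2
     = 2^5/5 = 6.4
Step 2: integral_0^4 y^4 dy = [y^5/5] from 0 to 4
     = 4^5/5 = 204.8
Step 3: Double integral = 6.4 * 204.8 = 1310.72


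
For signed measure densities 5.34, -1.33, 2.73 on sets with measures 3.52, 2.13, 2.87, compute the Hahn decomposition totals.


Step 1: Compute signed measure on each set:
  Set 1: 5.34 * 3.52 = 18.7968
  Set 2: -1.33 * 2.13 = -2.8329
  Set 3: 2.73 * 2.87 = 7.8351
Step 2: Total signed measure = (18.7968) + (-2.8329) + (7.8351)
     = 23.799
Step 3: Positive part mu+(X) = sum of positive contributions = 26.6319
Step 4: Negative part mu-(X) = |sum of negative contributions| = 2.8329


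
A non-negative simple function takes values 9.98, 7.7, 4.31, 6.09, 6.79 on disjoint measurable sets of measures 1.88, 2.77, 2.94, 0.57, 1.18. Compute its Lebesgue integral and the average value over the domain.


Step 1: Integral = sum(value_i * measure_i)
= 9.98*1.88 + 7.7*2.77 + 4.31*2.94 + 6.09*0.57 + 6.79*1.18
= 18.7624 + 21.329 + 12.6714 + 3.4713 + 8.0122
= 64.2463
Step 2: Total measure of domain = 1.88 + 2.77 + 2.94 + 0.57 + 1.18 = 9.34
Step 3: Average value = 64.2463 / 9.34 = 6.878619
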